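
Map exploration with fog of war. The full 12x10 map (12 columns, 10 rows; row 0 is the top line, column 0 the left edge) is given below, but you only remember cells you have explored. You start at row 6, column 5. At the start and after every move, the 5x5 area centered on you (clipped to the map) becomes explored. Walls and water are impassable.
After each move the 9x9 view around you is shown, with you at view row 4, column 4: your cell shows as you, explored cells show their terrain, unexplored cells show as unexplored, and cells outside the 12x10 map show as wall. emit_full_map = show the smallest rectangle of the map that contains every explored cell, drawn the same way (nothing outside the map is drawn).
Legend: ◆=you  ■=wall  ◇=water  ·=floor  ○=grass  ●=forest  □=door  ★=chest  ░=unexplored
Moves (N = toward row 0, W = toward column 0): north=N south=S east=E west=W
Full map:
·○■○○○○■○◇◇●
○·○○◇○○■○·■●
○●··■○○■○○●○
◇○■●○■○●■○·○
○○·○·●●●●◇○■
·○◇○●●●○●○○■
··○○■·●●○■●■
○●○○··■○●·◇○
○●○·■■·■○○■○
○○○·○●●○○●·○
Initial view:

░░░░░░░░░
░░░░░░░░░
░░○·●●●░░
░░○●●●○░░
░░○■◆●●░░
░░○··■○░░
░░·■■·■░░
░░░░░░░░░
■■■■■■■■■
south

░░░░░░░░░
░░○·●●●░░
░░○●●●○░░
░░○■·●●░░
░░○·◆■○░░
░░·■■·■░░
░░·○●●○░░
■■■■■■■■■
■■■■■■■■■

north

░░░░░░░░░
░░░░░░░░░
░░○·●●●░░
░░○●●●○░░
░░○■◆●●░░
░░○··■○░░
░░·■■·■░░
░░·○●●○░░
■■■■■■■■■

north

░░░░░░░░░
░░░░░░░░░
░░●○■○●░░
░░○·●●●░░
░░○●◆●○░░
░░○■·●●░░
░░○··■○░░
░░·■■·■░░
░░·○●●○░░

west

░░░░░░░░░
░░░░░░░░░
░░■●○■○●░
░░·○·●●●░
░░◇○◆●●○░
░░○○■·●●░
░░○○··■○░
░░░·■■·■░
░░░·○●●○░

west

■░░░░░░░░
■░░░░░░░░
■░○■●○■○●
■░○·○·●●●
■░○◇◆●●●○
■░·○○■·●●
■░●○○··■○
■░░░·■■·■
■░░░·○●●○

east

░░░░░░░░░
░░░░░░░░░
░○■●○■○●░
░○·○·●●●░
░○◇○◆●●○░
░·○○■·●●░
░●○○··■○░
░░░·■■·■░
░░░·○●●○░

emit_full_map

○■●○■○●
○·○·●●●
○◇○◆●●○
·○○■·●●
●○○··■○
░░·■■·■
░░·○●●○

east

░░░░░░░░░
░░░░░░░░░
○■●○■○●░░
○·○·●●●░░
○◇○●◆●○░░
·○○■·●●░░
●○○··■○░░
░░·■■·■░░
░░·○●●○░░

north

░░░░░░░░░
░░░░░░░░░
░░·■○○■░░
○■●○■○●░░
○·○·◆●●░░
○◇○●●●○░░
·○○■·●●░░
●○○··■○░░
░░·■■·■░░

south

░░░░░░░░░
░░·■○○■░░
○■●○■○●░░
○·○·●●●░░
○◇○●◆●○░░
·○○■·●●░░
●○○··■○░░
░░·■■·■░░
░░·○●●○░░

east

░░░░░░░░░
░·■○○■░░░
■●○■○●■░░
·○·●●●●░░
◇○●●◆○●░░
○○■·●●○░░
○○··■○●░░
░·■■·■░░░
░·○●●○░░░

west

░░░░░░░░░
░░·■○○■░░
○■●○■○●■░
○·○·●●●●░
○◇○●◆●○●░
·○○■·●●○░
●○○··■○●░
░░·■■·■░░
░░·○●●○░░

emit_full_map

░░·■○○■░
○■●○■○●■
○·○·●●●●
○◇○●◆●○●
·○○■·●●○
●○○··■○●
░░·■■·■░
░░·○●●○░


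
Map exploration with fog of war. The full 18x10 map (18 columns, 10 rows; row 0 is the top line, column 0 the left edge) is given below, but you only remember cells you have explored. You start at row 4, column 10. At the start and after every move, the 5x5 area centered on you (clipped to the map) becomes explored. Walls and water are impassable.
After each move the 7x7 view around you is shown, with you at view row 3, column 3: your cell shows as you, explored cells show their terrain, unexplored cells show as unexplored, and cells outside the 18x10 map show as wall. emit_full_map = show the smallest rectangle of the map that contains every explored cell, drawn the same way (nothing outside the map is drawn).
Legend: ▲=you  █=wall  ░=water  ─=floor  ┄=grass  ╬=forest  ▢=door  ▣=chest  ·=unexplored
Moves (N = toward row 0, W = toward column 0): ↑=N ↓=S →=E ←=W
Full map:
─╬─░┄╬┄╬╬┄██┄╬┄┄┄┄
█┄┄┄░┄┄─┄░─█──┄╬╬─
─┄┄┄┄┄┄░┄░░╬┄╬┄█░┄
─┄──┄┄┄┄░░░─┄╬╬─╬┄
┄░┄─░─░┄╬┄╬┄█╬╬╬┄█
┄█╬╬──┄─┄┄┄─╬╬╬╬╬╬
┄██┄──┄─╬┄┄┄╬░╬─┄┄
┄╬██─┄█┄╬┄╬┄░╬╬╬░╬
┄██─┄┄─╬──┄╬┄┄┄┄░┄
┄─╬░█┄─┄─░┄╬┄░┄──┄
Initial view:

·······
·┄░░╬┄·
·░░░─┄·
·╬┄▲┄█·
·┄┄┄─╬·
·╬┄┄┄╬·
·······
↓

·┄░░╬┄·
·░░░─┄·
·╬┄╬┄█·
·┄┄▲─╬·
·╬┄┄┄╬·
·╬┄╬┄░·
·······

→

┄░░╬┄··
░░░─┄╬·
╬┄╬┄█╬·
┄┄┄▲╬╬·
╬┄┄┄╬░·
╬┄╬┄░╬·
·······

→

░░╬┄···
░░─┄╬╬·
┄╬┄█╬╬·
┄┄─▲╬╬·
┄┄┄╬░╬·
┄╬┄░╬╬·
·······

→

░╬┄····
░─┄╬╬─·
╬┄█╬╬╬·
┄─╬▲╬╬·
┄┄╬░╬─·
╬┄░╬╬╬·
·······

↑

·······
░╬┄╬┄█·
░─┄╬╬─·
╬┄█▲╬╬·
┄─╬╬╬╬·
┄┄╬░╬─·
╬┄░╬╬╬·

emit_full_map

┄░░╬┄╬┄█
░░░─┄╬╬─
╬┄╬┄█▲╬╬
┄┄┄─╬╬╬╬
╬┄┄┄╬░╬─
╬┄╬┄░╬╬╬

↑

·······
·█──┄╬·
░╬┄╬┄█·
░─┄▲╬─·
╬┄█╬╬╬·
┄─╬╬╬╬·
┄┄╬░╬─·

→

·······
█──┄╬╬·
╬┄╬┄█░·
─┄╬▲─╬·
┄█╬╬╬┄·
─╬╬╬╬╬·
┄╬░╬─··

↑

███████
·┄╬┄┄┄·
█──┄╬╬·
╬┄╬▲█░·
─┄╬╬─╬·
┄█╬╬╬┄·
─╬╬╬╬╬·

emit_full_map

····┄╬┄┄┄
···█──┄╬╬
┄░░╬┄╬▲█░
░░░─┄╬╬─╬
╬┄╬┄█╬╬╬┄
┄┄┄─╬╬╬╬╬
╬┄┄┄╬░╬─·
╬┄╬┄░╬╬╬·


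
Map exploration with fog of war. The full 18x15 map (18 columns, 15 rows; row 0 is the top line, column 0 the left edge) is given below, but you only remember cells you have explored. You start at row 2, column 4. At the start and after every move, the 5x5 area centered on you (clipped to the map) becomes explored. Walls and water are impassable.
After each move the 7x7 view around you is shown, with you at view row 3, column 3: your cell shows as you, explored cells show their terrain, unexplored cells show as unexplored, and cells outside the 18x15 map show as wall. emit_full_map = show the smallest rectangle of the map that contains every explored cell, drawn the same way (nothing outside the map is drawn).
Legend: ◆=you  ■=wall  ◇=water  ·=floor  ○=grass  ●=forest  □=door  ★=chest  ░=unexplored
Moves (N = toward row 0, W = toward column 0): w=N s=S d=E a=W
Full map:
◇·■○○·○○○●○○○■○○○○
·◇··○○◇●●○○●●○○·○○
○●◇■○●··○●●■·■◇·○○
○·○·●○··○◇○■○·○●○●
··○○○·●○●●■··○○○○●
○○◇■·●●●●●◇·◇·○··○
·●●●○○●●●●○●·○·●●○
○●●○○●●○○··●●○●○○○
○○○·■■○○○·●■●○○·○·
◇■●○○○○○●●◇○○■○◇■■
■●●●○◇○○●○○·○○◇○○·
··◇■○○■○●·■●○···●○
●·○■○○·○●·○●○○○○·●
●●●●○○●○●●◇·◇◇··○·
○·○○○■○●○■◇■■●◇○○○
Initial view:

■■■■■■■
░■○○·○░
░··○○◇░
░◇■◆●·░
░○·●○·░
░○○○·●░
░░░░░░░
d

■■■■■■■
■○○·○○░
··○○◇●░
◇■○◆··░
○·●○··░
○○○·●○░
░░░░░░░

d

■■■■■■■
○○·○○○░
·○○◇●●░
■○●◆·○░
·●○··○░
○○·●○●░
░░░░░░░

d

■■■■■■■
○·○○○●░
○○◇●●○░
○●·◆○●░
●○··○◇░
○·●○●●░
░░░░░░░

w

■■■■■■■
■■■■■■■
○·○○○●░
○○◇◆●○░
○●··○●░
●○··○◇░
○·●○●●░

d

■■■■■■■
■■■■■■■
·○○○●○░
○◇●◆○○░
●··○●●░
○··○◇○░
·●○●●░░

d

■■■■■■■
■■■■■■■
○○○●○○░
◇●●◆○●░
··○●●■░
··○◇○■░
●○●●░░░

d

■■■■■■■
■■■■■■■
○○●○○○░
●●○◆●●░
·○●●■·░
·○◇○■○░
○●●░░░░

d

■■■■■■■
■■■■■■■
○●○○○■░
●○○◆●○░
○●●■·■░
○◇○■○·░
●●░░░░░

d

■■■■■■■
■■■■■■■
●○○○■○░
○○●◆○○░
●●■·■◇░
◇○■○·○░
●░░░░░░

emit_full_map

■○○·○○○●○○○■○
··○○◇●●○○●◆○○
◇■○●··○●●■·■◇
○·●○··○◇○■○·○
○○○·●○●●░░░░░

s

■■■■■■■
●○○○■○░
○○●●○○░
●●■◆■◇░
◇○■○·○░
●■··○○░
░░░░░░░

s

●○○○■○░
○○●●○○░
●●■·■◇░
◇○■◆·○░
●■··○○░
░◇·◇·○░
░░░░░░░

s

○○●●○○░
●●■·■◇░
◇○■○·○░
●■·◆○○░
░◇·◇·○░
░○●·○·░
░░░░░░░

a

●○○●●○○
○●●■·■◇
○◇○■○·○
●●■◆·○○
░●◇·◇·○
░●○●·○·
░░░░░░░

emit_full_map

■○○·○○○●○○○■○
··○○◇●●○○●●○○
◇■○●··○●●■·■◇
○·●○··○◇○■○·○
○○○·●○●●■◆·○○
░░░░░░░●◇·◇·○
░░░░░░░●○●·○·

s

○●●■·■◇
○◇○■○·○
●●■··○○
░●◇◆◇·○
░●○●·○·
░··●●○░
░░░░░░░

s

○◇○■○·○
●●■··○○
░●◇·◇·○
░●○◆·○·
░··●●○░
░·●■●○░
░░░░░░░

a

·○◇○■○·
○●●■··○
░●●◇·◇·
░●●◆●·○
░○··●●○
░○·●■●○
░░░░░░░

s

○●●■··○
░●●◇·◇·
░●●○●·○
░○·◆●●○
░○·●■●○
░●●◇○○░
░░░░░░░

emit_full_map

■○○·○○○●○○○■○
··○○◇●●○○●●○○
◇■○●··○●●■·■◇
○·●○··○◇○■○·○
○○○·●○●●■··○○
░░░░░░●●◇·◇·○
░░░░░░●●○●·○·
░░░░░░○·◆●●○░
░░░░░░○·●■●○░
░░░░░░●●◇○○░░


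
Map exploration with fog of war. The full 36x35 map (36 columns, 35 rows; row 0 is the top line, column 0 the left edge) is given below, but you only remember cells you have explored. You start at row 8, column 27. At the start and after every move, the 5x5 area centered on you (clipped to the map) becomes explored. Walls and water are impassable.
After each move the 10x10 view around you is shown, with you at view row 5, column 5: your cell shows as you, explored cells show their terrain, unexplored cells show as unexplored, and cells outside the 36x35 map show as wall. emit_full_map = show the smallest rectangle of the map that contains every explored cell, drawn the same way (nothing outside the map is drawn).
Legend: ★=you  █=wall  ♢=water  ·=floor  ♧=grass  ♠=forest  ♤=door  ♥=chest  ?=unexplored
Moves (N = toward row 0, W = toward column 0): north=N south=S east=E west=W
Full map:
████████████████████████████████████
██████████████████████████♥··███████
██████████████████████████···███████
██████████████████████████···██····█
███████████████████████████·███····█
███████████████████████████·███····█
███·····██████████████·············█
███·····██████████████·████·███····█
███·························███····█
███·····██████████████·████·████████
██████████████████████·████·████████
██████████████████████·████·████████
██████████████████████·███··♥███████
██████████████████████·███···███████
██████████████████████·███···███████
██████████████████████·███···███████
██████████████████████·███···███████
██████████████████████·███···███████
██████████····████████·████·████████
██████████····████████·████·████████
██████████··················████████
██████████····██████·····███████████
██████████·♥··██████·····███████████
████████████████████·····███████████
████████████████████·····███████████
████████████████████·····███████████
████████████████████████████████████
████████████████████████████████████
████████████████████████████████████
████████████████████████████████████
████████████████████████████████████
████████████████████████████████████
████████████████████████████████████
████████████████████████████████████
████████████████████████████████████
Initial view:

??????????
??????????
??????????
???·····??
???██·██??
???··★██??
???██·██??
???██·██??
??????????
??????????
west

??????????
??????????
??????????
???······?
???███·██?
???··★·██?
???███·██?
???███·██?
??????????
??????????

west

??????????
??????????
??????????
???·······
???████·██
???··★··██
???████·██
???████·██
??????????
??????????

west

??????????
??????????
??????????
???·······
???·████·█
???··★···█
???·████·█
???·████·█
??????????
??????????

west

??????????
??????????
??????????
???█······
???█·████·
???··★····
???█·████·
???█·████·
??????????
??????????

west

??????????
??????????
??????????
???██·····
???██·████
???··★····
???██·████
???██·████
??????????
??????????

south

??????????
??????????
???██·····
???██·████
???·······
???██★████
???██·████
???██·██??
??????????
??????????

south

??????????
???██·····
???██·████
???·······
???██·████
???██★████
???██·██??
???██·██??
??????????
??????????

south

???██·····
???██·████
???·······
???██·████
???██·████
???██★██??
???██·██??
???██·██??
??????????
??????????

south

???██·████
???·······
???██·████
???██·████
???██·██??
???██★██??
???██·██??
???██·██??
??????????
??????????

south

???·······
???██·████
???██·████
???██·██??
???██·██??
???██★██??
???██·██??
???██·██??
??????????
??????????

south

???██·████
???██·████
???██·██??
???██·██??
???██·██??
???██★██??
???██·██??
???██·██??
??????????
??????????

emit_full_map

██········
██·████·██
········██
██·████·██
██·████·██
██·██?????
██·██?????
██·██?????
██★██?????
██·██?????
██·██?????

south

???██·████
???██·██??
???██·██??
???██·██??
???██·██??
???██★██??
???██·██??
???██·██??
??????????
??????????

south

???██·██??
???██·██??
???██·██??
???██·██??
???██·██??
???██★██??
???██·██??
???██·██??
??????????
??????????

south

???██·██??
???██·██??
???██·██??
???██·██??
???██·██??
???██★██??
???██·██??
???██·██??
??????????
??????????

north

???██·██??
???██·██??
???██·██??
???██·██??
???██·██??
???██★██??
???██·██??
???██·██??
???██·██??
??????????

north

???██·████
???██·██??
???██·██??
???██·██??
???██·██??
???██★██??
???██·██??
???██·██??
???██·██??
???██·██??

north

???██·████
???██·████
???██·██??
???██·██??
???██·██??
???██★██??
???██·██??
???██·██??
???██·██??
???██·██??

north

???·······
???██·████
???██·████
???██·██??
???██·██??
???██★██??
???██·██??
???██·██??
???██·██??
???██·██??

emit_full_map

██········
██·████·██
········██
██·████·██
██·████·██
██·██?????
██·██?????
██★██?????
██·██?????
██·██?????
██·██?????
██·██?????
██·██?????
██·██?????

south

???██·████
???██·████
???██·██??
???██·██??
???██·██??
???██★██??
???██·██??
???██·██??
???██·██??
???██·██??

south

???██·████
???██·██??
???██·██??
???██·██??
???██·██??
???██★██??
???██·██??
???██·██??
???██·██??
???██·██??

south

???██·██??
???██·██??
???██·██??
???██·██??
???██·██??
???██★██??
???██·██??
???██·██??
???██·██??
??????????


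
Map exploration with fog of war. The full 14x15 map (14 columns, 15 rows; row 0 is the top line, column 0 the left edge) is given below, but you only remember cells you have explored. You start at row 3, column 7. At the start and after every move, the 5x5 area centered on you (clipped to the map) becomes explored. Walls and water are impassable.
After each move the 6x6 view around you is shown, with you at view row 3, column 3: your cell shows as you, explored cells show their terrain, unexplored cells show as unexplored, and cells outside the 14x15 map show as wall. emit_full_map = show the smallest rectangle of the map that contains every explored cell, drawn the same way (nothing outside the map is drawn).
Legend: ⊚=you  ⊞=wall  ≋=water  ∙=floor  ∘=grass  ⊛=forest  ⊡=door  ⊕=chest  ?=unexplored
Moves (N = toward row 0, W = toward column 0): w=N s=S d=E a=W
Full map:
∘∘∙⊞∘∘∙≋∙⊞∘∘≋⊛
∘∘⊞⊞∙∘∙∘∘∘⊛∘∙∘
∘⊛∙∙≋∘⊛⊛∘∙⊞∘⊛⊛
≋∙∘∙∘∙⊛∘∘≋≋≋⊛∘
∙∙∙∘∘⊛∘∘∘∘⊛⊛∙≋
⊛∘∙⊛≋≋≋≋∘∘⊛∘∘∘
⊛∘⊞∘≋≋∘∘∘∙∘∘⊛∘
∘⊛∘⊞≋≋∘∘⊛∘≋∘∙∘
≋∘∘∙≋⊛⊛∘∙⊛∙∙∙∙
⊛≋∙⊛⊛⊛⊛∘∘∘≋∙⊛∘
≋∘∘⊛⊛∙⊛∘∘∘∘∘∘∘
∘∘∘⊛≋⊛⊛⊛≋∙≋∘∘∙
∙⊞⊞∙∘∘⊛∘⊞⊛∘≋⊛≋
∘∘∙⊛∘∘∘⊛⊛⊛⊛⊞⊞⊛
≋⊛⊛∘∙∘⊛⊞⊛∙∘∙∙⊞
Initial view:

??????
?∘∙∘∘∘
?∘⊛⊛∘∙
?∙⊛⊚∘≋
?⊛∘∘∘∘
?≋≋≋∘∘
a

??????
?∙∘∙∘∘
?≋∘⊛⊛∘
?∘∙⊚∘∘
?∘⊛∘∘∘
?≋≋≋≋∘

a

??????
?⊞∙∘∙∘
?∙≋∘⊛⊛
?∙∘⊚⊛∘
?∘∘⊛∘∘
?⊛≋≋≋≋

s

?⊞∙∘∙∘
?∙≋∘⊛⊛
?∙∘∙⊛∘
?∘∘⊚∘∘
?⊛≋≋≋≋
?∘≋≋∘∘

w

??????
?⊞∙∘∙∘
?∙≋∘⊛⊛
?∙∘⊚⊛∘
?∘∘⊛∘∘
?⊛≋≋≋≋

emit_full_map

⊞∙∘∙∘∘∘
∙≋∘⊛⊛∘∙
∙∘⊚⊛∘∘≋
∘∘⊛∘∘∘∘
⊛≋≋≋≋∘∘
∘≋≋∘∘??

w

⊞⊞⊞⊞⊞⊞
?⊞∘∘∙≋
?⊞∙∘∙∘
?∙≋⊚⊛⊛
?∙∘∙⊛∘
?∘∘⊛∘∘

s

?⊞∘∘∙≋
?⊞∙∘∙∘
?∙≋∘⊛⊛
?∙∘⊚⊛∘
?∘∘⊛∘∘
?⊛≋≋≋≋

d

⊞∘∘∙≋?
⊞∙∘∙∘∘
∙≋∘⊛⊛∘
∙∘∙⊚∘∘
∘∘⊛∘∘∘
⊛≋≋≋≋∘

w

⊞⊞⊞⊞⊞⊞
⊞∘∘∙≋∙
⊞∙∘∙∘∘
∙≋∘⊚⊛∘
∙∘∙⊛∘∘
∘∘⊛∘∘∘

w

⊞⊞⊞⊞⊞⊞
⊞⊞⊞⊞⊞⊞
⊞∘∘∙≋∙
⊞∙∘⊚∘∘
∙≋∘⊛⊛∘
∙∘∙⊛∘∘

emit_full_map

⊞∘∘∙≋∙?
⊞∙∘⊚∘∘∘
∙≋∘⊛⊛∘∙
∙∘∙⊛∘∘≋
∘∘⊛∘∘∘∘
⊛≋≋≋≋∘∘
∘≋≋∘∘??

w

⊞⊞⊞⊞⊞⊞
⊞⊞⊞⊞⊞⊞
⊞⊞⊞⊞⊞⊞
⊞∘∘⊚≋∙
⊞∙∘∙∘∘
∙≋∘⊛⊛∘

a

⊞⊞⊞⊞⊞⊞
⊞⊞⊞⊞⊞⊞
⊞⊞⊞⊞⊞⊞
?⊞∘⊚∙≋
?⊞∙∘∙∘
?∙≋∘⊛⊛

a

⊞⊞⊞⊞⊞⊞
⊞⊞⊞⊞⊞⊞
⊞⊞⊞⊞⊞⊞
?∙⊞⊚∘∙
?⊞⊞∙∘∙
?∙∙≋∘⊛

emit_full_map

∙⊞⊚∘∙≋∙?
⊞⊞∙∘∙∘∘∘
∙∙≋∘⊛⊛∘∙
?∙∘∙⊛∘∘≋
?∘∘⊛∘∘∘∘
?⊛≋≋≋≋∘∘
?∘≋≋∘∘??


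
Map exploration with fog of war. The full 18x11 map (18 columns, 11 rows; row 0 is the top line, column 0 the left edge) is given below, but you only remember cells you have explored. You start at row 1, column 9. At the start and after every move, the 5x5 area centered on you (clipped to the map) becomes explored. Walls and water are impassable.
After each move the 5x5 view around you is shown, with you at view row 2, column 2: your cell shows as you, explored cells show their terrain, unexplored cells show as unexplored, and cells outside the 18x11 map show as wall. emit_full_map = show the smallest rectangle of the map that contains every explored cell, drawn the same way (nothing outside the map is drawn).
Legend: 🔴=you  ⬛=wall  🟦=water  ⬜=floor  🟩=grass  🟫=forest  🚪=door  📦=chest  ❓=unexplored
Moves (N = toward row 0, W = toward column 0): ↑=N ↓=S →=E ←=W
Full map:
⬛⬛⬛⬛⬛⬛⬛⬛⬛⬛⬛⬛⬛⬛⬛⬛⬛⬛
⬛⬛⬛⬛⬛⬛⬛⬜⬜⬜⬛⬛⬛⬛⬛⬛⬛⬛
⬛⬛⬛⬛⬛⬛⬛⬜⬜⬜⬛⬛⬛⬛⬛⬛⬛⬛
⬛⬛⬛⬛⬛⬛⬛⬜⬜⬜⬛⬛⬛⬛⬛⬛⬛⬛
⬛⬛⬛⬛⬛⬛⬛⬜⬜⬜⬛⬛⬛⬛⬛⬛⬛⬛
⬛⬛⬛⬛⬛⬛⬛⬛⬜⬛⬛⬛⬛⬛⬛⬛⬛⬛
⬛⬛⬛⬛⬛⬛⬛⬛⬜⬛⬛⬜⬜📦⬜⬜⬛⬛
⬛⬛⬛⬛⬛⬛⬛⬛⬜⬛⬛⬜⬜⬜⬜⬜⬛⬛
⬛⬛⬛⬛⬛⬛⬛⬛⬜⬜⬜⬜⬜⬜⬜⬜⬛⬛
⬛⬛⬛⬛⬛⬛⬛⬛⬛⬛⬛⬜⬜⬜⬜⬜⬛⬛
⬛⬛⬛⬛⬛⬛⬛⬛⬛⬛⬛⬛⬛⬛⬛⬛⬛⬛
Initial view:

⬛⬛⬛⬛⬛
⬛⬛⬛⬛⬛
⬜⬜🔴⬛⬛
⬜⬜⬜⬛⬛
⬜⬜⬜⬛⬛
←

⬛⬛⬛⬛⬛
⬛⬛⬛⬛⬛
⬛⬜🔴⬜⬛
⬛⬜⬜⬜⬛
⬛⬜⬜⬜⬛

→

⬛⬛⬛⬛⬛
⬛⬛⬛⬛⬛
⬜⬜🔴⬛⬛
⬜⬜⬜⬛⬛
⬜⬜⬜⬛⬛

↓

⬛⬛⬛⬛⬛
⬜⬜⬜⬛⬛
⬜⬜🔴⬛⬛
⬜⬜⬜⬛⬛
⬜⬜⬜⬛⬛

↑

⬛⬛⬛⬛⬛
⬛⬛⬛⬛⬛
⬜⬜🔴⬛⬛
⬜⬜⬜⬛⬛
⬜⬜⬜⬛⬛

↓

⬛⬛⬛⬛⬛
⬜⬜⬜⬛⬛
⬜⬜🔴⬛⬛
⬜⬜⬜⬛⬛
⬜⬜⬜⬛⬛


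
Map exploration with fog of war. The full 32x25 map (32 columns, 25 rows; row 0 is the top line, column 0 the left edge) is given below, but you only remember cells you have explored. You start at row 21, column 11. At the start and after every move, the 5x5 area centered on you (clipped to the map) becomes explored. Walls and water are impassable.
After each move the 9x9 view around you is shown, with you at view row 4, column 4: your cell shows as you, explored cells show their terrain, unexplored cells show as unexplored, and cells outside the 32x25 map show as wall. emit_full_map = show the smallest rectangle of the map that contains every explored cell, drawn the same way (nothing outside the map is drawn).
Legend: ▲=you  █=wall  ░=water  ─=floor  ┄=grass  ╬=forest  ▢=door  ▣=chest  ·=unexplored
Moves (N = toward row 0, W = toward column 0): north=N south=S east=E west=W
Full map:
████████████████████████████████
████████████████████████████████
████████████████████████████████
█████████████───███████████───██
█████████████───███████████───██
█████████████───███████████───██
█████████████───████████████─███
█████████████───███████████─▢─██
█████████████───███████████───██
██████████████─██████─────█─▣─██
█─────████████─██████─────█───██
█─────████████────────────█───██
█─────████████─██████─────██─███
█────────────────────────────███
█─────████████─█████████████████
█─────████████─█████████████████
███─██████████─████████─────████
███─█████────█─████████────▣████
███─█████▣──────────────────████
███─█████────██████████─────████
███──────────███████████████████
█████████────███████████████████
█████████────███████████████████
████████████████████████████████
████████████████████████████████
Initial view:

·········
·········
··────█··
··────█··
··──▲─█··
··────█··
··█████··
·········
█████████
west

·········
·········
··█────█·
··─────█·
··█─▲──█·
··█────█·
··██████·
·········
█████████

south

·········
··█────█·
··─────█·
··█────█·
··█─▲──█·
··██████·
··█████··
█████████
█████████

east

·········
·█────█··
·─────█··
·█────█··
·█──▲─█··
·██████··
·██████··
█████████
█████████

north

·········
·········
·█────█··
·─────█··
·█──▲─█··
·█────█··
·██████··
·██████··
█████████

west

·········
·········
··█────█·
··─────█·
··█─▲──█·
··█────█·
··██████·
··██████·
█████████

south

·········
··█────█·
··─────█·
··█────█·
··█─▲──█·
··██████·
··██████·
█████████
█████████

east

·········
·█────█··
·─────█··
·█────█··
·█──▲─█··
·██████··
·██████··
█████████
█████████

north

·········
·········
·█────█··
·─────█··
·█──▲─█··
·█────█··
·██████··
·██████··
█████████

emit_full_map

█────█
─────█
█──▲─█
█────█
██████
██████


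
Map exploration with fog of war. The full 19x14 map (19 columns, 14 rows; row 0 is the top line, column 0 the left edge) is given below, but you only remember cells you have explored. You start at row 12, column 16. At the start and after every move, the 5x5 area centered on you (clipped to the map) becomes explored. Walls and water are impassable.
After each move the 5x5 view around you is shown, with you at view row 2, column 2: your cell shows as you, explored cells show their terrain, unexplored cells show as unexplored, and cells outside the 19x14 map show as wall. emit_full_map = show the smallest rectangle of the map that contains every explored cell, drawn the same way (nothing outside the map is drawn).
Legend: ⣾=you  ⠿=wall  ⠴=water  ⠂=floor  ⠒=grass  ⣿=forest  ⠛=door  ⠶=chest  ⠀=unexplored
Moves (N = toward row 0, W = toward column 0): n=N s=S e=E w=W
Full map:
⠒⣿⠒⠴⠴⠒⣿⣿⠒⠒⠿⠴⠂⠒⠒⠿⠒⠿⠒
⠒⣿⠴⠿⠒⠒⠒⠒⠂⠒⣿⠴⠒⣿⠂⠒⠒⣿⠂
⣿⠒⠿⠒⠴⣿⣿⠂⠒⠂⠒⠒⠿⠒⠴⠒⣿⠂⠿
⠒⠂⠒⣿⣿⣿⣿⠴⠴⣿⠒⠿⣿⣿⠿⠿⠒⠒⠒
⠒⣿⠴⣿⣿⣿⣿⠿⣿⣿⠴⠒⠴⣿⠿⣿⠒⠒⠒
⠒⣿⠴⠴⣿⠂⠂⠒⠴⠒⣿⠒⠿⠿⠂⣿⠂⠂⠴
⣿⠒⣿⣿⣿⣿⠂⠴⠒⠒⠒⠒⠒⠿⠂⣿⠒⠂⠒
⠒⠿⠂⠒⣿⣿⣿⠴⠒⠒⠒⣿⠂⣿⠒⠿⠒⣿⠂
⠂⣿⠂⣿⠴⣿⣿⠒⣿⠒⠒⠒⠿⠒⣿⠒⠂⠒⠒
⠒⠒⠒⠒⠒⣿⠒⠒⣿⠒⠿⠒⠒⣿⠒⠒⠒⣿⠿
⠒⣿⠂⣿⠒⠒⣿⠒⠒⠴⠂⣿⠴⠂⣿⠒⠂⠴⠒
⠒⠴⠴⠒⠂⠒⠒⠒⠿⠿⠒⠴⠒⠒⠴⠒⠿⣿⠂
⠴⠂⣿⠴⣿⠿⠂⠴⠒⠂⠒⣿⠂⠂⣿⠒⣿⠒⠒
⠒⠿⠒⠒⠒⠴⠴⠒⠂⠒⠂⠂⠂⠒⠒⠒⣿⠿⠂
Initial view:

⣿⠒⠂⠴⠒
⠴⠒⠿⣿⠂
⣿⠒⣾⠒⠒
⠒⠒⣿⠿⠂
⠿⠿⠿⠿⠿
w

⠂⣿⠒⠂⠴
⠒⠴⠒⠿⣿
⠂⣿⣾⣿⠒
⠒⠒⠒⣿⠿
⠿⠿⠿⠿⠿

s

⠒⠴⠒⠿⣿
⠂⣿⠒⣿⠒
⠒⠒⣾⣿⠿
⠿⠿⠿⠿⠿
⠿⠿⠿⠿⠿

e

⠴⠒⠿⣿⠂
⣿⠒⣿⠒⠒
⠒⠒⣾⠿⠂
⠿⠿⠿⠿⠿
⠿⠿⠿⠿⠿

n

⣿⠒⠂⠴⠒
⠴⠒⠿⣿⠂
⣿⠒⣾⠒⠒
⠒⠒⣿⠿⠂
⠿⠿⠿⠿⠿

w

⠂⣿⠒⠂⠴
⠒⠴⠒⠿⣿
⠂⣿⣾⣿⠒
⠒⠒⠒⣿⠿
⠿⠿⠿⠿⠿

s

⠒⠴⠒⠿⣿
⠂⣿⠒⣿⠒
⠒⠒⣾⣿⠿
⠿⠿⠿⠿⠿
⠿⠿⠿⠿⠿

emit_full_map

⠂⣿⠒⠂⠴⠒
⠒⠴⠒⠿⣿⠂
⠂⣿⠒⣿⠒⠒
⠒⠒⣾⣿⠿⠂

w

⠒⠒⠴⠒⠿
⠂⠂⣿⠒⣿
⠂⠒⣾⠒⣿
⠿⠿⠿⠿⠿
⠿⠿⠿⠿⠿

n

⠴⠂⣿⠒⠂
⠒⠒⠴⠒⠿
⠂⠂⣾⠒⣿
⠂⠒⠒⠒⣿
⠿⠿⠿⠿⠿

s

⠒⠒⠴⠒⠿
⠂⠂⣿⠒⣿
⠂⠒⣾⠒⣿
⠿⠿⠿⠿⠿
⠿⠿⠿⠿⠿


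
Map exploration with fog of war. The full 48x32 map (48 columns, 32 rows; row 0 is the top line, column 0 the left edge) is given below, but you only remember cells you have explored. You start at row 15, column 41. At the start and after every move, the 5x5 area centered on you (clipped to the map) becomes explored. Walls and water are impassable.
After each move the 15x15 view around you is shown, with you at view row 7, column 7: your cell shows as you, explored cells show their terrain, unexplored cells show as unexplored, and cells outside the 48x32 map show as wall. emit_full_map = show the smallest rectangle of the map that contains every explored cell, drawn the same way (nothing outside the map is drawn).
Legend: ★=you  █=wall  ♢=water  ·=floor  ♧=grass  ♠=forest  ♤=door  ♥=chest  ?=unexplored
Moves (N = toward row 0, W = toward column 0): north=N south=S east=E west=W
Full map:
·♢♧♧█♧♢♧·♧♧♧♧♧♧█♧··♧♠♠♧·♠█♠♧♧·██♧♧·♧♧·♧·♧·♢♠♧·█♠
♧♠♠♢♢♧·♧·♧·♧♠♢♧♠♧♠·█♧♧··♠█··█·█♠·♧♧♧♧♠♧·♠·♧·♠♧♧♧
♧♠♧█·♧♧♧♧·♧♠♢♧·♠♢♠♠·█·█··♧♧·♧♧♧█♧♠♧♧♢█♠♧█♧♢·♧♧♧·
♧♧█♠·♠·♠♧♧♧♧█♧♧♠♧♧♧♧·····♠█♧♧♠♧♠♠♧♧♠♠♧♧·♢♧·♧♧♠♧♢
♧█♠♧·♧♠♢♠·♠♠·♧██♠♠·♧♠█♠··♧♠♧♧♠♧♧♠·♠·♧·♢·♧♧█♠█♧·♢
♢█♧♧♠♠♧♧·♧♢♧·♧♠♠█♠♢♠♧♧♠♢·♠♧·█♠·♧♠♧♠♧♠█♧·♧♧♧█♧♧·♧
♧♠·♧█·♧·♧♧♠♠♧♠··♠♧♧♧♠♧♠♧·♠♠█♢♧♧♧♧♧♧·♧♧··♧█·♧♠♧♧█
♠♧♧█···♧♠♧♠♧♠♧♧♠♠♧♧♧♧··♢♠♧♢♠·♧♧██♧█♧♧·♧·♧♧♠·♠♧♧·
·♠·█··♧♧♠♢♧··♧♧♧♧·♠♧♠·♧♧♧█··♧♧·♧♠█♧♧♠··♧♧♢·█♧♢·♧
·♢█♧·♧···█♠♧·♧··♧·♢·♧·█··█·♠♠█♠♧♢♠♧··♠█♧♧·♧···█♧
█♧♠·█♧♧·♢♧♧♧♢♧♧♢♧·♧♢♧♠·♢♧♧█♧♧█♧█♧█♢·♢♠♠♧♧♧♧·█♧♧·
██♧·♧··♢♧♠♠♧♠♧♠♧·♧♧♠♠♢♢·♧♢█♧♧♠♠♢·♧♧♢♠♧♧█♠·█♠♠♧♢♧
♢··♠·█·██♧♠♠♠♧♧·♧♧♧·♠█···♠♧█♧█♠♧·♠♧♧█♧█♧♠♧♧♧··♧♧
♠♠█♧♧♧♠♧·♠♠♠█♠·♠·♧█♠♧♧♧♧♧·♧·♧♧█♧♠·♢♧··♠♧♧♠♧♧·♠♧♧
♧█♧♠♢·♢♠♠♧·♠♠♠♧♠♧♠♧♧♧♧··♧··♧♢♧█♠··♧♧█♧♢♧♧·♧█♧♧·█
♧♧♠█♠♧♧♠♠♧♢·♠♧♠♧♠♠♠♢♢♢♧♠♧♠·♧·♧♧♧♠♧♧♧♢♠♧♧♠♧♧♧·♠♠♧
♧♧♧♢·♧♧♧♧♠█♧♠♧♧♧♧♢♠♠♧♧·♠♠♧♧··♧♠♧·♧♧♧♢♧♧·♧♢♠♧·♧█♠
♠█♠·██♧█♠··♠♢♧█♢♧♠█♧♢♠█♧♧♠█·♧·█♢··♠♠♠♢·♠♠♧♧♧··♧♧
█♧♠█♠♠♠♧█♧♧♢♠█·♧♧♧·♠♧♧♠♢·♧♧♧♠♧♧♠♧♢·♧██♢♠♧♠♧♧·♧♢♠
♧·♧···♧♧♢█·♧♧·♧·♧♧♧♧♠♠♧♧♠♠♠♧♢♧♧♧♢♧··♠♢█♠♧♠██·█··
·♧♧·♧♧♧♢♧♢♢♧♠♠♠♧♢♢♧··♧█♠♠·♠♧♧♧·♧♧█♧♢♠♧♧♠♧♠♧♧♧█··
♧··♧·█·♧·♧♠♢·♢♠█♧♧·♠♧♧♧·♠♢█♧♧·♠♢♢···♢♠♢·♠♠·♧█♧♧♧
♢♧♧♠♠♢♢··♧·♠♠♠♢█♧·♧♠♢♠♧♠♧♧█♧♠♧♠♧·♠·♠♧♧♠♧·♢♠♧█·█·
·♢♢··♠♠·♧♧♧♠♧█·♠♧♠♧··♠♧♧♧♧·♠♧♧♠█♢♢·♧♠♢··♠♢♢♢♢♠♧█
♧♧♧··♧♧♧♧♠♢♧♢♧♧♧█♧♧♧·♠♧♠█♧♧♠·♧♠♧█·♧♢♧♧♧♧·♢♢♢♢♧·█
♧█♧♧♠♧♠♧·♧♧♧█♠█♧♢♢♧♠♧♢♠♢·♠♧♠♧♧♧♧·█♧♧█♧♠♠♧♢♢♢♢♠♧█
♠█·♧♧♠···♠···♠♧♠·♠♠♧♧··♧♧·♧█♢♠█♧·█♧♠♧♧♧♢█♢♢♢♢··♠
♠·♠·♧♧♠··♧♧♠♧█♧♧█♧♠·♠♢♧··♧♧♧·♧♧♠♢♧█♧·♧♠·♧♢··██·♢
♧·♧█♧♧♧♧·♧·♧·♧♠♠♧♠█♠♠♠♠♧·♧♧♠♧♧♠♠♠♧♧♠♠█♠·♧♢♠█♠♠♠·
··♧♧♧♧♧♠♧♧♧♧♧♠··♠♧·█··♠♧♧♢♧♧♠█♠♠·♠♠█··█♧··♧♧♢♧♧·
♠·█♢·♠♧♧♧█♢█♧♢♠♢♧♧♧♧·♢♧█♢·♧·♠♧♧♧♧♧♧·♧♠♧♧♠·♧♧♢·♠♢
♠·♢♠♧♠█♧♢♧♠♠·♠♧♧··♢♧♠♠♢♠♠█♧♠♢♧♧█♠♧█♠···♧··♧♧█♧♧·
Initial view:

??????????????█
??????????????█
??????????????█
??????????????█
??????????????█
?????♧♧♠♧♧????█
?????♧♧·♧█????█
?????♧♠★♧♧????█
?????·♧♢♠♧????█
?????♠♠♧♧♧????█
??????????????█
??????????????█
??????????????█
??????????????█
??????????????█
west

???????????????
???????????????
???????????????
???????????????
???????????????
?????♠♧♧♠♧♧????
?????♢♧♧·♧█????
?????♧♧★♧♧♧????
?????♧·♧♢♠♧????
?????·♠♠♧♧♧????
???????????????
???????????????
???????????????
???????????????
???????????????

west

???????????????
???????????????
???????????????
???????????????
???????????????
?????·♠♧♧♠♧♧???
?????♧♢♧♧·♧█???
?????♠♧★♠♧♧♧???
?????♧♧·♧♢♠♧???
?????♢·♠♠♧♧♧???
???????????????
???????????????
???????????????
???????????????
???????????????

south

???????????????
???????????????
???????????????
???????????????
?????·♠♧♧♠♧♧???
?????♧♢♧♧·♧█???
?????♠♧♧♠♧♧♧???
?????♧♧★♧♢♠♧???
?????♢·♠♠♧♧♧???
?????█♢♠♧♠?????
???????????????
???????????????
???????????????
???????????????
???????????????

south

???????????????
???????????????
???????????????
?????·♠♧♧♠♧♧???
?????♧♢♧♧·♧█???
?????♠♧♧♠♧♧♧???
?????♧♧·♧♢♠♧???
?????♢·★♠♧♧♧???
?????█♢♠♧♠?????
?????♢█♠♧♠?????
???????????????
???????????????
???????????????
???????????????
???????????????

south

???????????????
???????????????
?????·♠♧♧♠♧♧???
?????♧♢♧♧·♧█???
?????♠♧♧♠♧♧♧???
?????♧♧·♧♢♠♧???
?????♢·♠♠♧♧♧???
?????█♢★♧♠?????
?????♢█♠♧♠?????
?????♧♧♠♧♠?????
???????????????
???????????????
???????????????
???????????????
???????????????

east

???????????????
???????????????
????·♠♧♧♠♧♧????
????♧♢♧♧·♧█????
????♠♧♧♠♧♧♧????
????♧♧·♧♢♠♧????
????♢·♠♠♧♧♧????
????█♢♠★♠♧?????
????♢█♠♧♠█?????
????♧♧♠♧♠♧?????
???????????????
???????????????
???????????????
???????????????
???????????????

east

??????????????█
??????????????█
???·♠♧♧♠♧♧????█
???♧♢♧♧·♧█????█
???♠♧♧♠♧♧♧????█
???♧♧·♧♢♠♧????█
???♢·♠♠♧♧♧????█
???█♢♠♧★♧♧????█
???♢█♠♧♠██????█
???♧♧♠♧♠♧♧????█
??????????????█
??????????????█
??????????????█
??????????????█
??????????????█

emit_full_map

·♠♧♧♠♧♧
♧♢♧♧·♧█
♠♧♧♠♧♧♧
♧♧·♧♢♠♧
♢·♠♠♧♧♧
█♢♠♧★♧♧
♢█♠♧♠██
♧♧♠♧♠♧♧

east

?????????????██
?????????????██
??·♠♧♧♠♧♧????██
??♧♢♧♧·♧█????██
??♠♧♧♠♧♧♧????██
??♧♧·♧♢♠♧·???██
??♢·♠♠♧♧♧·???██
??█♢♠♧♠★♧·???██
??♢█♠♧♠██·???██
??♧♧♠♧♠♧♧♧???██
?????????????██
?????????????██
?????????????██
?????????????██
?????????????██

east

????????????███
????????????███
?·♠♧♧♠♧♧????███
?♧♢♧♧·♧█????███
?♠♧♧♠♧♧♧????███
?♧♧·♧♢♠♧·♧??███
?♢·♠♠♧♧♧··??███
?█♢♠♧♠♧★·♧??███
?♢█♠♧♠██·█??███
?♧♧♠♧♠♧♧♧█??███
????????????███
????????????███
????????????███
????????????███
????????????███

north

????????????███
????????????███
????????????███
?·♠♧♧♠♧♧????███
?♧♢♧♧·♧█????███
?♠♧♧♠♧♧♧·♠??███
?♧♧·♧♢♠♧·♧??███
?♢·♠♠♧♧★··??███
?█♢♠♧♠♧♧·♧??███
?♢█♠♧♠██·█??███
?♧♧♠♧♠♧♧♧█??███
????????????███
????????????███
????????????███
????????????███

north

????????????███
????????????███
????????????███
????????????███
?·♠♧♧♠♧♧????███
?♧♢♧♧·♧█♧♧??███
?♠♧♧♠♧♧♧·♠??███
?♧♧·♧♢♠★·♧??███
?♢·♠♠♧♧♧··??███
?█♢♠♧♠♧♧·♧??███
?♢█♠♧♠██·█??███
?♧♧♠♧♠♧♧♧█??███
????????????███
????????????███
????????????███

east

???????????████
???????????████
???????????████
???????????████
·♠♧♧♠♧♧????████
♧♢♧♧·♧█♧♧·?████
♠♧♧♠♧♧♧·♠♠?████
♧♧·♧♢♠♧★♧█?████
♢·♠♠♧♧♧··♧?████
█♢♠♧♠♧♧·♧♢?████
♢█♠♧♠██·█??████
♧♧♠♧♠♧♧♧█??████
???????????████
???????????████
???????????████

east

??????????█████
??????????█████
??????????█████
??????????█████
♠♧♧♠♧♧????█████
♢♧♧·♧█♧♧·██████
♧♧♠♧♧♧·♠♠♧█████
♧·♧♢♠♧·★█♠█████
·♠♠♧♧♧··♧♧█████
♢♠♧♠♧♧·♧♢♠█████
█♠♧♠██·█??█████
♧♠♧♠♧♧♧█??█████
??????????█████
??????????█████
??????????█████

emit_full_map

·♠♧♧♠♧♧????
♧♢♧♧·♧█♧♧·█
♠♧♧♠♧♧♧·♠♠♧
♧♧·♧♢♠♧·★█♠
♢·♠♠♧♧♧··♧♧
█♢♠♧♠♧♧·♧♢♠
♢█♠♧♠██·█??
♧♧♠♧♠♧♧♧█??

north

??????????█████
??????????█████
??????????█████
??????????█████
??????????█████
♠♧♧♠♧♧·♠♧♧█████
♢♧♧·♧█♧♧·██████
♧♧♠♧♧♧·★♠♧█████
♧·♧♢♠♧·♧█♠█████
·♠♠♧♧♧··♧♧█████
♢♠♧♠♧♧·♧♢♠█████
█♠♧♠██·█??█████
♧♠♧♠♧♧♧█??█████
??????????█████
??????????█████

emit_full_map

·♠♧♧♠♧♧·♠♧♧
♧♢♧♧·♧█♧♧·█
♠♧♧♠♧♧♧·★♠♧
♧♧·♧♢♠♧·♧█♠
♢·♠♠♧♧♧··♧♧
█♢♠♧♠♧♧·♧♢♠
♢█♠♧♠██·█??
♧♧♠♧♠♧♧♧█??
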